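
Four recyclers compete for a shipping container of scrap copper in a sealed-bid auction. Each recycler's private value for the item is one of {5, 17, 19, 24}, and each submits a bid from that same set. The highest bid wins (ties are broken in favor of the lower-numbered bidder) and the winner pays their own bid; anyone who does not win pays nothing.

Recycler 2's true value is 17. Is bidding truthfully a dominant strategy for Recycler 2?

Yes

Check each profile of the others' bids and compare truth against every alternative bid.
Others bid (5, 5, 5): truth gives 0, best alternative gives 0.
Others bid (5, 5, 17): truth gives 0, best alternative gives 0.
Others bid (5, 5, 19): truth gives 0, best alternative gives 0.
Others bid (5, 5, 24): truth gives 0, best alternative gives 0.
Others bid (5, 17, 5): truth gives 0, best alternative gives 0.
Others bid (5, 17, 17): truth gives 0, best alternative gives 0.
(Remaining 58 profiles checked similarly; truth is weakly best in each.)
In every case the truthful bid is at least as good as any alternative, so it is a dominant strategy.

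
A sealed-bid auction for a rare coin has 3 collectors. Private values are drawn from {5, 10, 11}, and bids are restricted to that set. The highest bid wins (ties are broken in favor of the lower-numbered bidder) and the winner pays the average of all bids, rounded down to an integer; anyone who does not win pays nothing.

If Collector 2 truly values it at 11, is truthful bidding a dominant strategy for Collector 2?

No

Consider the case where Collector 1 bids 5 and Collector 3 bids 5.
Truthful bid 11: wins, pays 7, utility 11 - 7 = 4.
Bid 10 instead: wins, pays 6, utility 11 - 6 = 5.
Since 5 > 4, bidding 10 is strictly better here, so truthful bidding is not dominant.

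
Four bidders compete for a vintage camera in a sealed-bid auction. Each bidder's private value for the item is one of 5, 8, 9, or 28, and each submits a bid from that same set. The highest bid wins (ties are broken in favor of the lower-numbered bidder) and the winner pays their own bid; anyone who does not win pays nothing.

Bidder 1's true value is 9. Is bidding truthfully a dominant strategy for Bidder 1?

No

Consider the case where Bidder 2 bids 5, Bidder 3 bids 5 and Bidder 4 bids 5.
Truthful bid 9: wins, pays 9, utility 9 - 9 = 0.
Bid 5 instead: wins, pays 5, utility 9 - 5 = 4.
Since 4 > 0, bidding 5 is strictly better here, so truthful bidding is not dominant.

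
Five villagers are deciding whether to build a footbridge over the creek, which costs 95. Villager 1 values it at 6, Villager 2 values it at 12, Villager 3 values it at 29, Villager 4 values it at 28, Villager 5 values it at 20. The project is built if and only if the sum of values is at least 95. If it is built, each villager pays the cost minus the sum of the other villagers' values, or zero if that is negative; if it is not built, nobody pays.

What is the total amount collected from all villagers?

95

Total value 95 ≥ cost 95, so it is built.
Villager 1: others sum to 89; max(0, 95 - 89) = 6.
Villager 2: others sum to 83; max(0, 95 - 83) = 12.
Villager 3: others sum to 66; max(0, 95 - 66) = 29.
Villager 4: others sum to 67; max(0, 95 - 67) = 28.
Villager 5: others sum to 75; max(0, 95 - 75) = 20.
Total collected = 6 + 12 + 29 + 28 + 20 = 95.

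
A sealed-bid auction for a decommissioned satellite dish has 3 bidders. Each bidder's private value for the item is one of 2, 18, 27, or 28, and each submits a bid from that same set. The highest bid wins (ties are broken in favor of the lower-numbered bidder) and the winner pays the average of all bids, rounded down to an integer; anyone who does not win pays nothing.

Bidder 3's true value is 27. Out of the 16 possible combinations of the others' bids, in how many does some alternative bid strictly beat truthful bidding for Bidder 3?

Others bid (2, 2): truth gives 17; bid 18 gives 20 > 17. Violating.
Others bid (2, 27): truth gives 0; bid 28 gives 8 > 0. Violating.
Others bid (18, 27): truth gives 0; bid 28 gives 3 > 0. Violating.
Others bid (27, 2): truth gives 0; bid 28 gives 8 > 0. Violating.
Others bid (2, 18): truth gives 12; no alternative beats it.
Others bid (2, 28): truth gives 0; no alternative beats it.
(Checking all 16 profiles: 5 have a profitable deviation, 11 do not.)

5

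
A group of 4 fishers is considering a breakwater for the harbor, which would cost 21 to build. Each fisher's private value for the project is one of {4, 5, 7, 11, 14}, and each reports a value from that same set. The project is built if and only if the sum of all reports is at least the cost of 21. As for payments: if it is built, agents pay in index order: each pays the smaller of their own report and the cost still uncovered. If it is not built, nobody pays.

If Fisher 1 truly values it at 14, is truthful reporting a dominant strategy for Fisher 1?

Consider the case where Fisher 2 reports 4, Fisher 3 reports 4 and Fisher 4 reports 4.
Truthful report 14: project built, pays 14, utility 14 - 14 = 0.
Report 11 instead: project built, pays 11, utility 14 - 11 = 3.
Since 3 > 0, reporting 11 is strictly better here, so truthful reporting is not dominant.

No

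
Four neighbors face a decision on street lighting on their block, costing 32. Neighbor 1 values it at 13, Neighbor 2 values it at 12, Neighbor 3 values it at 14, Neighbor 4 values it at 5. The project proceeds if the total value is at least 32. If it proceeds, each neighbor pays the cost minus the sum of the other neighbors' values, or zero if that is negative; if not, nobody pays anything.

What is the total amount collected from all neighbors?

3

Total value 44 ≥ cost 32, so it is built.
Neighbor 1: others sum to 31; max(0, 32 - 31) = 1.
Neighbor 2: others sum to 32; max(0, 32 - 32) = 0.
Neighbor 3: others sum to 30; max(0, 32 - 30) = 2.
Neighbor 4: others sum to 39; max(0, 32 - 39) = 0.
Total collected = 1 + 0 + 2 + 0 = 3.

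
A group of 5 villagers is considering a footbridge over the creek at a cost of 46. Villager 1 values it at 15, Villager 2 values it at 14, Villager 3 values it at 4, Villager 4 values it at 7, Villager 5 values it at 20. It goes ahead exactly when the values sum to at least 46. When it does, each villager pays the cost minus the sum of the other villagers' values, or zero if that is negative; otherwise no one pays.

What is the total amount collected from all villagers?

7

Total value 60 ≥ cost 46, so it is built.
Villager 1: others sum to 45; max(0, 46 - 45) = 1.
Villager 2: others sum to 46; max(0, 46 - 46) = 0.
Villager 3: others sum to 56; max(0, 46 - 56) = 0.
Villager 4: others sum to 53; max(0, 46 - 53) = 0.
Villager 5: others sum to 40; max(0, 46 - 40) = 6.
Total collected = 1 + 0 + 0 + 0 + 6 = 7.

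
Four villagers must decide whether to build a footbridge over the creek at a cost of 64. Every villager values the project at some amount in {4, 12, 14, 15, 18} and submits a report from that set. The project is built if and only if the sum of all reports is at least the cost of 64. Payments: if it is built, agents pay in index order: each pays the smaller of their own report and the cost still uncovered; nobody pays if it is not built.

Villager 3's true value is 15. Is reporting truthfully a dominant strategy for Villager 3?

No

Consider the case where Villager 1 reports 14, Villager 2 reports 18 and Villager 4 reports 18.
Truthful report 15: project built, pays 15, utility 15 - 15 = 0.
Report 14 instead: project built, pays 14, utility 15 - 14 = 1.
Since 1 > 0, reporting 14 is strictly better here, so truthful reporting is not dominant.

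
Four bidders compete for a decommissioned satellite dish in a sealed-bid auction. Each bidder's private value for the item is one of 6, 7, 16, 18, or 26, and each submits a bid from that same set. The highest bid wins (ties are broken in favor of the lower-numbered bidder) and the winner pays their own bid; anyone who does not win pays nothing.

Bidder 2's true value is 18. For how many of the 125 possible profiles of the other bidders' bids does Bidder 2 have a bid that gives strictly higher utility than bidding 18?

Others bid (6, 6, 6): truth gives 0; bid 7 gives 11 > 0. Violating.
Others bid (6, 6, 7): truth gives 0; bid 7 gives 11 > 0. Violating.
Others bid (6, 6, 16): truth gives 0; bid 16 gives 2 > 0. Violating.
Others bid (6, 7, 6): truth gives 0; bid 7 gives 11 > 0. Violating.
Others bid (6, 6, 18): truth gives 0; no alternative beats it.
Others bid (6, 6, 26): truth gives 0; no alternative beats it.
(Checking all 125 profiles: 18 have a profitable deviation, 107 do not.)

18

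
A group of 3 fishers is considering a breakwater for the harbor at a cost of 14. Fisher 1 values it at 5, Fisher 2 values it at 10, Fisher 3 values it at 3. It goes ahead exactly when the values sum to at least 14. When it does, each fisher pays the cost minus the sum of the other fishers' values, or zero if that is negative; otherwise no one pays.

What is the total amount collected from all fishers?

7

Total value 18 ≥ cost 14, so it is built.
Fisher 1: others sum to 13; max(0, 14 - 13) = 1.
Fisher 2: others sum to 8; max(0, 14 - 8) = 6.
Fisher 3: others sum to 15; max(0, 14 - 15) = 0.
Total collected = 1 + 6 + 0 = 7.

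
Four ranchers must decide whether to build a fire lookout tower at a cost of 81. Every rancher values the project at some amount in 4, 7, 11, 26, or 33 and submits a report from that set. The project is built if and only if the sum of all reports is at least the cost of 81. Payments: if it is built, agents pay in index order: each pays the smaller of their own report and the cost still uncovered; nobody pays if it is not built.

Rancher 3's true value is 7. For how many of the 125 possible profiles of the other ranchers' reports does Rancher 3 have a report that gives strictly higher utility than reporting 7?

11

Others report (11, 33, 33): truth gives 0; report 4 gives 3 > 0. Violating.
Others report (26, 26, 26): truth gives 0; report 4 gives 3 > 0. Violating.
Others report (26, 26, 33): truth gives 0; report 4 gives 3 > 0. Violating.
Others report (26, 33, 26): truth gives 0; report 4 gives 3 > 0. Violating.
Others report (4, 4, 4): truth gives 0; no alternative beats it.
Others report (4, 4, 7): truth gives 0; no alternative beats it.
(Checking all 125 profiles: 11 have a profitable deviation, 114 do not.)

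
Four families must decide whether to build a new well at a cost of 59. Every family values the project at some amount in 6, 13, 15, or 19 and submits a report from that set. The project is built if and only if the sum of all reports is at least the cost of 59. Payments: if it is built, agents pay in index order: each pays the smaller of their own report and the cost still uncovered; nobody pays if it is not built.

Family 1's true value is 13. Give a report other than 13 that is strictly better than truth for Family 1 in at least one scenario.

6

Suppose Family 2 reports 15, Family 3 reports 19 and Family 4 reports 19.
Report 13: project built, pays 13, utility 13 - 13 = 0.
Report 6: project built, pays 6, utility 13 - 6 = 7.
So reporting 6 beats truth here (7 > 0).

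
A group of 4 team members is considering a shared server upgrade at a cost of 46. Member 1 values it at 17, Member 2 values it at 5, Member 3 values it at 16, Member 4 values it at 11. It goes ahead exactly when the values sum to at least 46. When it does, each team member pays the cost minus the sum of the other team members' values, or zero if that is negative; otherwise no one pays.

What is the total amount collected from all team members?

37

Total value 49 ≥ cost 46, so it is built.
Member 1: others sum to 32; max(0, 46 - 32) = 14.
Member 2: others sum to 44; max(0, 46 - 44) = 2.
Member 3: others sum to 33; max(0, 46 - 33) = 13.
Member 4: others sum to 38; max(0, 46 - 38) = 8.
Total collected = 14 + 2 + 13 + 8 = 37.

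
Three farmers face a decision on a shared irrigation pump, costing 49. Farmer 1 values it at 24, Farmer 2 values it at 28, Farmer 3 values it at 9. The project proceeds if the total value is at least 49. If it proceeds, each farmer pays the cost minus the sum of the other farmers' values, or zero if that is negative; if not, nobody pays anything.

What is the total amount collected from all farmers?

Total value 61 ≥ cost 49, so it is built.
Farmer 1: others sum to 37; max(0, 49 - 37) = 12.
Farmer 2: others sum to 33; max(0, 49 - 33) = 16.
Farmer 3: others sum to 52; max(0, 49 - 52) = 0.
Total collected = 12 + 16 + 0 = 28.

28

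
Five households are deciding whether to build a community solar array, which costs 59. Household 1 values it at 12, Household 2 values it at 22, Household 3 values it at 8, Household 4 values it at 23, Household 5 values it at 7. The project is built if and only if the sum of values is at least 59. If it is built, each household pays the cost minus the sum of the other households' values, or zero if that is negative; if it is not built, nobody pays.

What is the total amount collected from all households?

Total value 72 ≥ cost 59, so it is built.
Household 1: others sum to 60; max(0, 59 - 60) = 0.
Household 2: others sum to 50; max(0, 59 - 50) = 9.
Household 3: others sum to 64; max(0, 59 - 64) = 0.
Household 4: others sum to 49; max(0, 59 - 49) = 10.
Household 5: others sum to 65; max(0, 59 - 65) = 0.
Total collected = 0 + 9 + 0 + 10 + 0 = 19.

19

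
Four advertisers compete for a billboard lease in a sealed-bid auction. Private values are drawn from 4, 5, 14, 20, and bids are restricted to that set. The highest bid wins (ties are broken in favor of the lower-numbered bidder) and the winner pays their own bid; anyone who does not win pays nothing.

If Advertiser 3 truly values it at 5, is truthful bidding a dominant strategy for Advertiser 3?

Check each profile of the others' bids and compare truth against every alternative bid.
Others bid (4, 4, 4): truth gives 0, best alternative gives 0.
Others bid (4, 4, 5): truth gives 0, best alternative gives 0.
Others bid (4, 4, 14): truth gives 0, best alternative gives 0.
Others bid (4, 4, 20): truth gives 0, best alternative gives 0.
Others bid (4, 5, 4): truth gives 0, best alternative gives 0.
Others bid (4, 5, 5): truth gives 0, best alternative gives 0.
(Remaining 58 profiles checked similarly; truth is weakly best in each.)
In every case the truthful bid is at least as good as any alternative, so it is a dominant strategy.

Yes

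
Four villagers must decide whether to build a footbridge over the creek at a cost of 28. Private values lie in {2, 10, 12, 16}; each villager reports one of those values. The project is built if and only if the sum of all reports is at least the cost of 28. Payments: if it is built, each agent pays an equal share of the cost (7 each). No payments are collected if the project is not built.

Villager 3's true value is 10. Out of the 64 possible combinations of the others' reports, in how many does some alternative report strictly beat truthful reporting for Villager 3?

6

Others report (2, 2, 10): truth gives 0; report 16 gives 3 > 0. Violating.
Others report (2, 2, 12): truth gives 0; report 12 gives 3 > 0. Violating.
Others report (2, 10, 2): truth gives 0; report 16 gives 3 > 0. Violating.
Others report (2, 12, 2): truth gives 0; report 12 gives 3 > 0. Violating.
Others report (2, 2, 2): truth gives 0; no alternative beats it.
Others report (2, 2, 16): truth gives 3; no alternative beats it.
(Checking all 64 profiles: 6 have a profitable deviation, 58 do not.)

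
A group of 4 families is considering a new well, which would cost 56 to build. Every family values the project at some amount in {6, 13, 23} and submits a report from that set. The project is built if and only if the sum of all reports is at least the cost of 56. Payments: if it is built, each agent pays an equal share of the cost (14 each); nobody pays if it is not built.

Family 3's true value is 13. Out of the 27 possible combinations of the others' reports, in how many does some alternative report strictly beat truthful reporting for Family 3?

Others report (13, 13, 23): truth gives -1; report 6 gives 0 > -1. Violating.
Others report (13, 23, 13): truth gives -1; report 6 gives 0 > -1. Violating.
Others report (23, 13, 13): truth gives -1; report 6 gives 0 > -1. Violating.
Others report (6, 6, 6): truth gives 0; no alternative beats it.
Others report (6, 6, 13): truth gives 0; no alternative beats it.
(Checking all 27 profiles: 3 have a profitable deviation, 24 do not.)

3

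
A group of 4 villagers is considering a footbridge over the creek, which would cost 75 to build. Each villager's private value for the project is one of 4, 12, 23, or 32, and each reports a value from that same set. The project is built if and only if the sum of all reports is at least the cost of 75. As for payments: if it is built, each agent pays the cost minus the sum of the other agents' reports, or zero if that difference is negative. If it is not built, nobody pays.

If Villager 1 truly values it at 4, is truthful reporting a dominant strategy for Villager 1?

Yes

Check each profile of the others' reports and compare truth against every alternative report.
Others report (12, 23, 32): truth gives 0, best alternative gives -4.
Others report (12, 32, 23): truth gives 0, best alternative gives -4.
Others report (23, 12, 32): truth gives 0, best alternative gives -4.
Others report (23, 32, 12): truth gives 0, best alternative gives -4.
Others report (32, 12, 23): truth gives 0, best alternative gives -4.
Others report (32, 23, 12): truth gives 0, best alternative gives -4.
(Remaining 58 profiles checked similarly; truth is weakly best in each.)
In every case the truthful report is at least as good as any alternative, so it is a dominant strategy.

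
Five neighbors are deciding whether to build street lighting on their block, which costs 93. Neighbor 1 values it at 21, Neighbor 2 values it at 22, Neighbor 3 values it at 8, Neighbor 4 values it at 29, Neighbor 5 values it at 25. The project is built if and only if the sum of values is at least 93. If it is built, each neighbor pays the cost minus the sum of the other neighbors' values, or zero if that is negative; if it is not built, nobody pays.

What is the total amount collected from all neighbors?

49

Total value 105 ≥ cost 93, so it is built.
Neighbor 1: others sum to 84; max(0, 93 - 84) = 9.
Neighbor 2: others sum to 83; max(0, 93 - 83) = 10.
Neighbor 3: others sum to 97; max(0, 93 - 97) = 0.
Neighbor 4: others sum to 76; max(0, 93 - 76) = 17.
Neighbor 5: others sum to 80; max(0, 93 - 80) = 13.
Total collected = 9 + 10 + 0 + 17 + 13 = 49.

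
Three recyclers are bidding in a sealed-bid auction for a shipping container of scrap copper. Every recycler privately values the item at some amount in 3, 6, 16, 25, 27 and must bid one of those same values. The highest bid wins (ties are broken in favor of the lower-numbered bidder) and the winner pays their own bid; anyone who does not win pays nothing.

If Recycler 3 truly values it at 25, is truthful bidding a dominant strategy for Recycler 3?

Consider the case where Recycler 1 bids 3 and Recycler 2 bids 3.
Truthful bid 25: wins, pays 25, utility 25 - 25 = 0.
Bid 6 instead: wins, pays 6, utility 25 - 6 = 19.
Since 19 > 0, bidding 6 is strictly better here, so truthful bidding is not dominant.

No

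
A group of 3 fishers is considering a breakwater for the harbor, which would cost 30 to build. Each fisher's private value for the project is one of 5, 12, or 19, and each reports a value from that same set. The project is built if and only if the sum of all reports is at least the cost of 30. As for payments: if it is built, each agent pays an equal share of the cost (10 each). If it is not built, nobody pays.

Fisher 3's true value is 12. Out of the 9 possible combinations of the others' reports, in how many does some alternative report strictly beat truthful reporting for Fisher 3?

Others report (5, 12): truth gives 0; report 19 gives 2 > 0. Violating.
Others report (12, 5): truth gives 0; report 19 gives 2 > 0. Violating.
Others report (5, 5): truth gives 0; no alternative beats it.
Others report (5, 19): truth gives 2; no alternative beats it.
(Checking all 9 profiles: 2 have a profitable deviation, 7 do not.)

2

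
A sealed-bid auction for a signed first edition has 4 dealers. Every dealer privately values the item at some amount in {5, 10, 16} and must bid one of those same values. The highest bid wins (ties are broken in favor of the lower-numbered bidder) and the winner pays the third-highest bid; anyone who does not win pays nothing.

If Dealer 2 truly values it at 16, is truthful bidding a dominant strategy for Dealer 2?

Check each profile of the others' bids and compare truth against every alternative bid.
Others bid (5, 5, 16): truth gives 11, best alternative gives 0.
Others bid (5, 16, 5): truth gives 11, best alternative gives 0.
Others bid (10, 5, 5): truth gives 11, best alternative gives 0.
Others bid (5, 10, 16): truth gives 6, best alternative gives 0.
Others bid (5, 16, 10): truth gives 6, best alternative gives 0.
Others bid (10, 5, 10): truth gives 6, best alternative gives 0.
(Remaining 21 profiles checked similarly; truth is weakly best in each.)
In every case the truthful bid is at least as good as any alternative, so it is a dominant strategy.

Yes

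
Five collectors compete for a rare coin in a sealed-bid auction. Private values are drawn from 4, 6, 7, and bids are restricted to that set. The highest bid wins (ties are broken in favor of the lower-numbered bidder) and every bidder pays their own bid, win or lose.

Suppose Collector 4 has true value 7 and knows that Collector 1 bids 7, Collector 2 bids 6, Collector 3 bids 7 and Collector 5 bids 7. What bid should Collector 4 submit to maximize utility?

4

Bid 4: loses but pays 4, utility -4.
Bid 6: loses but pays 6, utility -6.
Bid 7: loses but pays 7, utility -7.
The best choice is 4 with utility -4.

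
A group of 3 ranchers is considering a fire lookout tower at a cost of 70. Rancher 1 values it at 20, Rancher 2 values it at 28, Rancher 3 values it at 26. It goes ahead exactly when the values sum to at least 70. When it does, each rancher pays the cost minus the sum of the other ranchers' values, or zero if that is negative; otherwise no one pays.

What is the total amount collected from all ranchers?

Total value 74 ≥ cost 70, so it is built.
Rancher 1: others sum to 54; max(0, 70 - 54) = 16.
Rancher 2: others sum to 46; max(0, 70 - 46) = 24.
Rancher 3: others sum to 48; max(0, 70 - 48) = 22.
Total collected = 16 + 24 + 22 = 62.

62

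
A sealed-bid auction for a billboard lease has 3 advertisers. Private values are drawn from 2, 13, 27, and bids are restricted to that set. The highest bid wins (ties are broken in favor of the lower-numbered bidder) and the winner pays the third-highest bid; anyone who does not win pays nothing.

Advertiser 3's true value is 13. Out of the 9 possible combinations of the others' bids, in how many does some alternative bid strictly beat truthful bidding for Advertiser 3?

Others bid (2, 13): truth gives 0; bid 27 gives 11 > 0. Violating.
Others bid (13, 2): truth gives 0; bid 27 gives 11 > 0. Violating.
Others bid (2, 2): truth gives 11; no alternative beats it.
Others bid (2, 27): truth gives 0; no alternative beats it.
(Checking all 9 profiles: 2 have a profitable deviation, 7 do not.)

2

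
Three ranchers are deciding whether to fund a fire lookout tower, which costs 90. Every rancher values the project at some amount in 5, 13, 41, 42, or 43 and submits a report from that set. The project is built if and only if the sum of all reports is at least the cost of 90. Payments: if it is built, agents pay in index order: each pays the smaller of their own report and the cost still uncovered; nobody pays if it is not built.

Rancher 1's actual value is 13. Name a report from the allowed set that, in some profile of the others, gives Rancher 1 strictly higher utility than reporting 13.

Suppose Rancher 2 reports 42 and Rancher 3 reports 43.
Report 13: project built, pays 13, utility 13 - 13 = 0.
Report 5: project built, pays 5, utility 13 - 5 = 8.
So reporting 5 beats truth here (8 > 0).

5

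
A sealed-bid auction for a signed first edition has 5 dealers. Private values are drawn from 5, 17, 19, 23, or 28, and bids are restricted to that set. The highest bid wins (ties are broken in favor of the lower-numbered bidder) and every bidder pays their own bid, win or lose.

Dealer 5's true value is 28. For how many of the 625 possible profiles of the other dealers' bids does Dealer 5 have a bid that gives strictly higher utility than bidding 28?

Others bid (5, 5, 5, 5): truth gives 0; bid 17 gives 11 > 0. Violating.
Others bid (5, 5, 5, 17): truth gives 0; bid 19 gives 9 > 0. Violating.
Others bid (5, 5, 5, 19): truth gives 0; bid 23 gives 5 > 0. Violating.
Others bid (5, 5, 5, 28): truth gives -28; bid 5 gives -5 > -28. Violating.
Others bid (5, 5, 5, 23): truth gives 0; no alternative beats it.
Others bid (5, 5, 17, 23): truth gives 0; no alternative beats it.
(Checking all 625 profiles: 450 have a profitable deviation, 175 do not.)

450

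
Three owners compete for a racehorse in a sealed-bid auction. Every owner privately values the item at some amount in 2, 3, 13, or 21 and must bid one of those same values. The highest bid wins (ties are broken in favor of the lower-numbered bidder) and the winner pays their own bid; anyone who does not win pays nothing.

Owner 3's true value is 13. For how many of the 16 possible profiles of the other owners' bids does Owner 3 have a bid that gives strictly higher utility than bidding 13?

Others bid (2, 2): truth gives 0; bid 3 gives 10 > 0. Violating.
Others bid (2, 3): truth gives 0; no alternative beats it.
Others bid (2, 13): truth gives 0; no alternative beats it.
(Checking all 16 profiles: 1 has a profitable deviation, 15 do not.)

1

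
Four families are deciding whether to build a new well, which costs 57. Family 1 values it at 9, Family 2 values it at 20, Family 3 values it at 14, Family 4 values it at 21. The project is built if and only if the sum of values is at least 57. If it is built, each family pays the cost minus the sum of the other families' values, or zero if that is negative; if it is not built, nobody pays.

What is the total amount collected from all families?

36

Total value 64 ≥ cost 57, so it is built.
Family 1: others sum to 55; max(0, 57 - 55) = 2.
Family 2: others sum to 44; max(0, 57 - 44) = 13.
Family 3: others sum to 50; max(0, 57 - 50) = 7.
Family 4: others sum to 43; max(0, 57 - 43) = 14.
Total collected = 2 + 13 + 7 + 14 = 36.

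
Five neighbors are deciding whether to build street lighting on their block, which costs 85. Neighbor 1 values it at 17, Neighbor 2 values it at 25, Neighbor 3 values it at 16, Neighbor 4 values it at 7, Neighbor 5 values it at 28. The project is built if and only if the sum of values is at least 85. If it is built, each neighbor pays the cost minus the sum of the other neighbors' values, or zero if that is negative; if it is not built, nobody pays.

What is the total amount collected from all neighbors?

Total value 93 ≥ cost 85, so it is built.
Neighbor 1: others sum to 76; max(0, 85 - 76) = 9.
Neighbor 2: others sum to 68; max(0, 85 - 68) = 17.
Neighbor 3: others sum to 77; max(0, 85 - 77) = 8.
Neighbor 4: others sum to 86; max(0, 85 - 86) = 0.
Neighbor 5: others sum to 65; max(0, 85 - 65) = 20.
Total collected = 9 + 17 + 8 + 0 + 20 = 54.

54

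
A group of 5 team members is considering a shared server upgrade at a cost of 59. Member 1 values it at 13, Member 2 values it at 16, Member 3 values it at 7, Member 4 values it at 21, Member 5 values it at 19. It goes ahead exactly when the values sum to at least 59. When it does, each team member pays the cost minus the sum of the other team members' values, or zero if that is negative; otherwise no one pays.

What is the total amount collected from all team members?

Total value 76 ≥ cost 59, so it is built.
Member 1: others sum to 63; max(0, 59 - 63) = 0.
Member 2: others sum to 60; max(0, 59 - 60) = 0.
Member 3: others sum to 69; max(0, 59 - 69) = 0.
Member 4: others sum to 55; max(0, 59 - 55) = 4.
Member 5: others sum to 57; max(0, 59 - 57) = 2.
Total collected = 0 + 0 + 0 + 4 + 2 = 6.

6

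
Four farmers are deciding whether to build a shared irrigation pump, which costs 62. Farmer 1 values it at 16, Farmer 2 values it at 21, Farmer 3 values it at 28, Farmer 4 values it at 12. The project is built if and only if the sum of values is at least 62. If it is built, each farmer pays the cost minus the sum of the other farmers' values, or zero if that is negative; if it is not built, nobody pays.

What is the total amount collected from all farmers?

20

Total value 77 ≥ cost 62, so it is built.
Farmer 1: others sum to 61; max(0, 62 - 61) = 1.
Farmer 2: others sum to 56; max(0, 62 - 56) = 6.
Farmer 3: others sum to 49; max(0, 62 - 49) = 13.
Farmer 4: others sum to 65; max(0, 62 - 65) = 0.
Total collected = 1 + 6 + 13 + 0 = 20.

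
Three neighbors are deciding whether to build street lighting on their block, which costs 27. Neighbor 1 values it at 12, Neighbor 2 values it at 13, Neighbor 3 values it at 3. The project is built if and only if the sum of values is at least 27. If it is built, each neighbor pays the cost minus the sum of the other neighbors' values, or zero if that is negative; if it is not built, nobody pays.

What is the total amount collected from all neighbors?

Total value 28 ≥ cost 27, so it is built.
Neighbor 1: others sum to 16; max(0, 27 - 16) = 11.
Neighbor 2: others sum to 15; max(0, 27 - 15) = 12.
Neighbor 3: others sum to 25; max(0, 27 - 25) = 2.
Total collected = 11 + 12 + 2 = 25.

25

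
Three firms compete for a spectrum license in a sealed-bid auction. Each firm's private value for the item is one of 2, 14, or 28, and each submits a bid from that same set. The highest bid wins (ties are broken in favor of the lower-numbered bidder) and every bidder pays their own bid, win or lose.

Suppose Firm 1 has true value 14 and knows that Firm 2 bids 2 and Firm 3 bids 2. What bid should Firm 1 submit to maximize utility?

2

Bid 2: wins, pays 2, utility 14 - 2 = 12.
Bid 14: wins, pays 14, utility 14 - 14 = 0.
Bid 28: wins, pays 28, utility 14 - 28 = -14.
The best choice is 2 with utility 12.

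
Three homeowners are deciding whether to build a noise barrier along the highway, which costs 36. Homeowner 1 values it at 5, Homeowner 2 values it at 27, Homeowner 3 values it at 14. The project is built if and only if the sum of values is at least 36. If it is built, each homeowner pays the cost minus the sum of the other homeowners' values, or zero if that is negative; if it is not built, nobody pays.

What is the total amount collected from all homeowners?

21

Total value 46 ≥ cost 36, so it is built.
Homeowner 1: others sum to 41; max(0, 36 - 41) = 0.
Homeowner 2: others sum to 19; max(0, 36 - 19) = 17.
Homeowner 3: others sum to 32; max(0, 36 - 32) = 4.
Total collected = 0 + 17 + 4 = 21.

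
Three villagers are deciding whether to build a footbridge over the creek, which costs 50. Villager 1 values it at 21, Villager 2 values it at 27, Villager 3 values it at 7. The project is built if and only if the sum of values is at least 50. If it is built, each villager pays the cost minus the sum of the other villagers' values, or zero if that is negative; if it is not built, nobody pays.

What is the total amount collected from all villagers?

Total value 55 ≥ cost 50, so it is built.
Villager 1: others sum to 34; max(0, 50 - 34) = 16.
Villager 2: others sum to 28; max(0, 50 - 28) = 22.
Villager 3: others sum to 48; max(0, 50 - 48) = 2.
Total collected = 16 + 22 + 2 = 40.

40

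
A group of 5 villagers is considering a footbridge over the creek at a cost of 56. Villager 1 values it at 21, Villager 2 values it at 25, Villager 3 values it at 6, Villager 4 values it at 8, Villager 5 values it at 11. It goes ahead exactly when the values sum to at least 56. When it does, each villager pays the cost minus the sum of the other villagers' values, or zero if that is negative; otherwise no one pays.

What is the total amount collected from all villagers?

16

Total value 71 ≥ cost 56, so it is built.
Villager 1: others sum to 50; max(0, 56 - 50) = 6.
Villager 2: others sum to 46; max(0, 56 - 46) = 10.
Villager 3: others sum to 65; max(0, 56 - 65) = 0.
Villager 4: others sum to 63; max(0, 56 - 63) = 0.
Villager 5: others sum to 60; max(0, 56 - 60) = 0.
Total collected = 6 + 10 + 0 + 0 + 0 = 16.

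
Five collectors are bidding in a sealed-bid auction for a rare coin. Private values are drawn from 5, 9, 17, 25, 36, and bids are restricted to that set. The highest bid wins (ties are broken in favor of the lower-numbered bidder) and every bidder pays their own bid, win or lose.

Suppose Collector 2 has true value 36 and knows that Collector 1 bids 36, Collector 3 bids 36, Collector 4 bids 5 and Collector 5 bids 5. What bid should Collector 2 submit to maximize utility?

Bid 5: loses but pays 5, utility -5.
Bid 9: loses but pays 9, utility -9.
Bid 17: loses but pays 17, utility -17.
Bid 25: loses but pays 25, utility -25.
Bid 36: loses but pays 36, utility -36.
The best choice is 5 with utility -5.

5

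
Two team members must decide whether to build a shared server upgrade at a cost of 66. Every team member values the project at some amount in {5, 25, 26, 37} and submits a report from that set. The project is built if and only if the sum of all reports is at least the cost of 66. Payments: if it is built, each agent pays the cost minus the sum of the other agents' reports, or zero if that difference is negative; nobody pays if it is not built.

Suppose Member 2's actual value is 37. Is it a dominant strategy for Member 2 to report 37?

Yes

Check each profile of the others' reports and compare truth against every alternative report.
Others report (37): truth gives 8, best alternative gives 0.
Others report (5): truth gives 0, best alternative gives 0.
Others report (25): truth gives 0, best alternative gives 0.
Others report (26): truth gives 0, best alternative gives 0.
In every case the truthful report is at least as good as any alternative, so it is a dominant strategy.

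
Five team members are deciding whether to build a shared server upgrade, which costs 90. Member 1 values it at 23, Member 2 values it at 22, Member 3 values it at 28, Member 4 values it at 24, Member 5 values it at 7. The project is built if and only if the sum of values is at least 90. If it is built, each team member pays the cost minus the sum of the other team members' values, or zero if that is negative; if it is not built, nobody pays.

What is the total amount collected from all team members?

41

Total value 104 ≥ cost 90, so it is built.
Member 1: others sum to 81; max(0, 90 - 81) = 9.
Member 2: others sum to 82; max(0, 90 - 82) = 8.
Member 3: others sum to 76; max(0, 90 - 76) = 14.
Member 4: others sum to 80; max(0, 90 - 80) = 10.
Member 5: others sum to 97; max(0, 90 - 97) = 0.
Total collected = 9 + 8 + 14 + 10 + 0 = 41.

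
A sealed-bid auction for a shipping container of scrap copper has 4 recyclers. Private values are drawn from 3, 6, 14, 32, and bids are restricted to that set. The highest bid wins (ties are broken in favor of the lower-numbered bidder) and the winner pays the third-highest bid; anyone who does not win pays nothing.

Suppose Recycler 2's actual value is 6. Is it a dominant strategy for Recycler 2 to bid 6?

No

Consider the case where Recycler 1 bids 3, Recycler 3 bids 3 and Recycler 4 bids 14.
Truthful bid 6: loses, pays 0, utility 0.
Bid 14 instead: wins, pays 3, utility 6 - 3 = 3.
Since 3 > 0, bidding 14 is strictly better here, so truthful bidding is not dominant.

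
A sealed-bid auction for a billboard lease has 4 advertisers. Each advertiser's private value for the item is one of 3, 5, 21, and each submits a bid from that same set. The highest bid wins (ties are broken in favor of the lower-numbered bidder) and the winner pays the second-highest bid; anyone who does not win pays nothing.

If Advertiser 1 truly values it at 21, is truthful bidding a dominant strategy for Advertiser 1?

Yes

Check each profile of the others' bids and compare truth against every alternative bid.
Others bid (3, 3, 3): truth gives 18, best alternative gives 18.
Others bid (3, 3, 5): truth gives 16, best alternative gives 16.
Others bid (3, 5, 3): truth gives 16, best alternative gives 16.
Others bid (3, 5, 5): truth gives 16, best alternative gives 16.
Others bid (5, 3, 3): truth gives 16, best alternative gives 16.
Others bid (5, 3, 5): truth gives 16, best alternative gives 16.
(Remaining 21 profiles checked similarly; truth is weakly best in each.)
In every case the truthful bid is at least as good as any alternative, so it is a dominant strategy.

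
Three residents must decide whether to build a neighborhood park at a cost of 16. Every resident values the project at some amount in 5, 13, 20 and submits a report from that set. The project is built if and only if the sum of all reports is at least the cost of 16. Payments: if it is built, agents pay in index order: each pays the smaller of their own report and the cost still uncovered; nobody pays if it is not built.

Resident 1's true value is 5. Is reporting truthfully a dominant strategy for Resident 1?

Yes

Check each profile of the others' reports and compare truth against every alternative report.
Others report (5, 5): truth gives 0, best alternative gives -8.
Others report (5, 13): truth gives 0, best alternative gives -8.
Others report (5, 20): truth gives 0, best alternative gives -8.
Others report (13, 5): truth gives 0, best alternative gives -8.
Others report (13, 13): truth gives 0, best alternative gives -8.
Others report (13, 20): truth gives 0, best alternative gives -8.
(Remaining 3 profiles checked similarly; truth is weakly best in each.)
In every case the truthful report is at least as good as any alternative, so it is a dominant strategy.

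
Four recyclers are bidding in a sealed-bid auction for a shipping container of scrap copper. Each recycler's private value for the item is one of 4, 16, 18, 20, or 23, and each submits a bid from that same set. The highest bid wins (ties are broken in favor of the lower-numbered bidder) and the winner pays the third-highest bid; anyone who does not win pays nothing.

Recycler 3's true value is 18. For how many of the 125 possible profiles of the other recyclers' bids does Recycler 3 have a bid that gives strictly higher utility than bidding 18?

24

Others bid (4, 4, 20): truth gives 0; bid 20 gives 14 > 0. Violating.
Others bid (4, 4, 23): truth gives 0; bid 23 gives 14 > 0. Violating.
Others bid (4, 16, 20): truth gives 0; bid 20 gives 2 > 0. Violating.
Others bid (4, 16, 23): truth gives 0; bid 23 gives 2 > 0. Violating.
Others bid (4, 4, 4): truth gives 14; no alternative beats it.
Others bid (4, 4, 16): truth gives 14; no alternative beats it.
(Checking all 125 profiles: 24 have a profitable deviation, 101 do not.)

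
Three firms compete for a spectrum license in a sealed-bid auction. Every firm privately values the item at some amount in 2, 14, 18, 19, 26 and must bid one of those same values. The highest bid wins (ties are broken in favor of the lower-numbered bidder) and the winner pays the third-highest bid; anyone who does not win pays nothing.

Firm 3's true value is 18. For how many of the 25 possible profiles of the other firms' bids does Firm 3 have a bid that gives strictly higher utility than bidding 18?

Others bid (2, 18): truth gives 0; bid 19 gives 16 > 0. Violating.
Others bid (2, 19): truth gives 0; bid 26 gives 16 > 0. Violating.
Others bid (14, 18): truth gives 0; bid 19 gives 4 > 0. Violating.
Others bid (14, 19): truth gives 0; bid 26 gives 4 > 0. Violating.
Others bid (2, 2): truth gives 16; no alternative beats it.
Others bid (2, 14): truth gives 16; no alternative beats it.
(Checking all 25 profiles: 8 have a profitable deviation, 17 do not.)

8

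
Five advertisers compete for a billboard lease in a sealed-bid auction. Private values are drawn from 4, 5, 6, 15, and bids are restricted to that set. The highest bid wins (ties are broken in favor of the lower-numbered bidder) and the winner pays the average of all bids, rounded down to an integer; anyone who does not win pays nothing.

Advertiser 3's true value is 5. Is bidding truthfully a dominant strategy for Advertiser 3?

No

Consider the case where Advertiser 1 bids 4, Advertiser 2 bids 4, Advertiser 4 bids 4 and Advertiser 5 bids 6.
Truthful bid 5: loses, pays 0, utility 0.
Bid 6 instead: wins, pays 4, utility 5 - 4 = 1.
Since 1 > 0, bidding 6 is strictly better here, so truthful bidding is not dominant.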